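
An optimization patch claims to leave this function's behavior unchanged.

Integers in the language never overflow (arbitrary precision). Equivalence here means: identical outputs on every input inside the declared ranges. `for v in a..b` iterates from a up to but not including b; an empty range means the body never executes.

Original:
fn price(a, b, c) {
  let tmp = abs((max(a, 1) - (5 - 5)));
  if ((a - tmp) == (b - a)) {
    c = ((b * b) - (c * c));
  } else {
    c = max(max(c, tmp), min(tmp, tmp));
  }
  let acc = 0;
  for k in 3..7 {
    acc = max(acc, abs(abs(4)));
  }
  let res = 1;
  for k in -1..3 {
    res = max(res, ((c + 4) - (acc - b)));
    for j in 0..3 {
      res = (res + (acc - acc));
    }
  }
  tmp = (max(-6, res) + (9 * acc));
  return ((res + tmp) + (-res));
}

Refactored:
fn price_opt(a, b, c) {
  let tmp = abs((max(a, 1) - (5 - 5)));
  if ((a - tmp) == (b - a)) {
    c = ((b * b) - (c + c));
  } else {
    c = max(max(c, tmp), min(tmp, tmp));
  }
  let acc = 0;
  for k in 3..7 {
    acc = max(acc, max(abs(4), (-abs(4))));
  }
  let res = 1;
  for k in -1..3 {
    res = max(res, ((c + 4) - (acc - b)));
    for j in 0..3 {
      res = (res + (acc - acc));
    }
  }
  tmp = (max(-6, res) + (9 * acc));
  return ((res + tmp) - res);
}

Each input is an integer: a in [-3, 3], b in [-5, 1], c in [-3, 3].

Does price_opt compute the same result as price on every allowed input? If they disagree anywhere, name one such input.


Take a=-2, b=-5, c=-3.
price: tmp = 1; ((a - tmp) == (b - a)) -> true; c = 16; acc = 0; [k=3]; acc = 4; [k=4]; acc = 4; [k=5]; acc = 4; [k=6]; acc = 4; res = 1; [k=-1]; res = 11; [j=0]; res = 11; [j=1]; res = 11; [j=2]; res = 11; [k=0]; res = 11; [j=0]; res = 11; [j=1]; res = 11; [j=2]; res = 11; [k=1]; res = 11; [j=0]; res = 11; [j=1]; res = 11; [j=2]; res = 11; [k=2]; res = 11; [j=0]; res = 11; [j=1]; res = 11; [j=2]; res = 11; tmp = 47; return 47
price_opt: tmp = 1; ((a - tmp) == (b - a)) -> true; c = 31; acc = 0; [k=3]; acc = 4; [k=4]; acc = 4; [k=5]; acc = 4; [k=6]; acc = 4; res = 1; [k=-1]; res = 26; [j=0]; res = 26; [j=1]; res = 26; [j=2]; res = 26; [k=0]; res = 26; [j=0]; res = 26; [j=1]; res = 26; [j=2]; res = 26; [k=1]; res = 26; [j=0]; res = 26; [j=1]; res = 26; [j=2]; res = 26; [k=2]; res = 26; [j=0]; res = 26; [j=1]; res = 26; [j=2]; res = 26; tmp = 62; return 62
47 and 62 differ, so these are not the same function on this domain.
verdict: not equivalent; witness: a=-2, b=-5, c=-3


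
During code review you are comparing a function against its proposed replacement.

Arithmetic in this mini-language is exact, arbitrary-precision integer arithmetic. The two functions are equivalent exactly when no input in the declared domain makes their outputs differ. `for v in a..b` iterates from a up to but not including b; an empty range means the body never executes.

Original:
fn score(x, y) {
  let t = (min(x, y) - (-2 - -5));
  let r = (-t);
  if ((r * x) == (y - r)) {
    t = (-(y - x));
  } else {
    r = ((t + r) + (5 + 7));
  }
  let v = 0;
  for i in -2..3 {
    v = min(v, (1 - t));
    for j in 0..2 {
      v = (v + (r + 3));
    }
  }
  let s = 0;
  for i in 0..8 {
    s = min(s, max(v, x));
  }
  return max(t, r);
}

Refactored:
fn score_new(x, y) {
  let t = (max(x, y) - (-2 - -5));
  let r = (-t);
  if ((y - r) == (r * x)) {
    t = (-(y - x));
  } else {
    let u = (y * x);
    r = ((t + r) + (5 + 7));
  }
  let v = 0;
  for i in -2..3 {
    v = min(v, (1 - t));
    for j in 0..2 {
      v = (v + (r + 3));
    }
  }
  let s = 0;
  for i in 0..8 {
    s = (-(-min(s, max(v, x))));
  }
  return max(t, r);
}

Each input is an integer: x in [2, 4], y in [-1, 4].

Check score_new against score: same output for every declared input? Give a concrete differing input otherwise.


There is a counterexample at x=2, y=3: 1 on one side, 12 on the other.
score: t = -1; r = 1; ((r * x) == (y - r)) -> true; t = -1; v = 0; [i=-2]; v = 0; [j=0]; v = 4; [j=1]; v = 8; [i=-1]; v = 2; [j=0]; v = 6; [j=1]; v = 10; [i=0]; v = 2; [j=0]; v = 6; [j=1]; v = 10; [i=1]; v = 2; [j=0]; v = 6; [j=1]; v = 10; [i=2]; v = 2; [j=0]; v = 6; [j=1]; v = 10; s = 0; [i=0]; s = 0; [i=1]; s = 0; [i=2]; s = 0; [i=3]; s = 0; [i=4]; s = 0; [i=5]; s = 0; [i=6]; s = 0; [i=7]; s = 0; return 1
score_new: t = 0; r = 0; ((y - r) == (r * x)) -> false; u = 6; r = 12; v = 0; [i=-2]; v = 0; [j=0]; v = 15; [j=1]; v = 30; [i=-1]; v = 1; [j=0]; v = 16; [j=1]; v = 31; [i=0]; v = 1; [j=0]; v = 16; [j=1]; v = 31; [i=1]; v = 1; [j=0]; v = 16; [j=1]; v = 31; [i=2]; v = 1; [j=0]; v = 16; [j=1]; v = 31; s = 0; [i=0]; s = 0; [i=1]; s = 0; [i=2]; s = 0; [i=3]; s = 0; [i=4]; s = 0; [i=5]; s = 0; [i=6]; s = 0; [i=7]; s = 0; return 12
verdict: not equivalent; witness: x=2, y=3


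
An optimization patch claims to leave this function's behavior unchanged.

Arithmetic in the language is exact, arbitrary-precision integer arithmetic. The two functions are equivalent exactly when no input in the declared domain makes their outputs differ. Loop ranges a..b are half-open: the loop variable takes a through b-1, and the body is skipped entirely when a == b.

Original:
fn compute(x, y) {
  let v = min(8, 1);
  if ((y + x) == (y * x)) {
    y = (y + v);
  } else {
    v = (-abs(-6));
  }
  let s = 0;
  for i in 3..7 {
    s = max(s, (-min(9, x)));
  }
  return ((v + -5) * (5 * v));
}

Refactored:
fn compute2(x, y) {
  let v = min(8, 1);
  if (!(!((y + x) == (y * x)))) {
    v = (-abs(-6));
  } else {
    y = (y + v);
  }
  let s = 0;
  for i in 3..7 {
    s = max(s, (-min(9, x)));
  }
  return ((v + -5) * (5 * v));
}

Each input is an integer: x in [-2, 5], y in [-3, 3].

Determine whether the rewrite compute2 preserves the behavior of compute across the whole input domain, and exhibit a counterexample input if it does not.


Run the pair on x=-2, y=-3.
compute: v = 1; ((y + x) == (y * x)) -> false; v = -6; s = 0; [i=3]; s = 2; [i=4]; s = 2; [i=5]; s = 2; [i=6]; s = 2; return 330
compute2: v = 1; (!(!((y + x) == (y * x)))) -> false; y = -2; s = 0; [i=3]; s = 2; [i=4]; s = 2; [i=5]; s = 2; [i=6]; s = 2; return -20
330 and -20 differ, so these are not the same function on this domain.
verdict: not equivalent; witness: x=-2, y=-3


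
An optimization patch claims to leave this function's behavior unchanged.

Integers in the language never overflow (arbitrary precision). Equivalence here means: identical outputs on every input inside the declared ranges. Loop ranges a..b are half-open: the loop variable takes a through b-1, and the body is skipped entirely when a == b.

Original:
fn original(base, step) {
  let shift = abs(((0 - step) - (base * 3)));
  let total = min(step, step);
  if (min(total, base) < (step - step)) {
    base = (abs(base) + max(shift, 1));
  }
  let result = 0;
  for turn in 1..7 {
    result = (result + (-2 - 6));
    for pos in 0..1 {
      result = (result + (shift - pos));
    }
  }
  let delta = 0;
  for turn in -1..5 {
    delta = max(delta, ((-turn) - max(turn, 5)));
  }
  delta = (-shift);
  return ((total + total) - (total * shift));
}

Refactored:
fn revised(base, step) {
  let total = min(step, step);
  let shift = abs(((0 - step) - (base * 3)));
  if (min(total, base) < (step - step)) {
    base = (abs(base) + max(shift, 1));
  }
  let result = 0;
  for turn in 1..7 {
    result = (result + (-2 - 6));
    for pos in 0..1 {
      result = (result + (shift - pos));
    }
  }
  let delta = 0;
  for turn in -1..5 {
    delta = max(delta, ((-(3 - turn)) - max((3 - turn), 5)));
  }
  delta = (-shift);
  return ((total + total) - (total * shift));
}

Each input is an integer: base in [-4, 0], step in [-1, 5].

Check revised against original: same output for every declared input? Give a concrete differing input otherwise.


Side by side, the visible changes include: constant usage differs; also arithmetic usage differs.
Tracing base=-4, step=3: original: shift=9, then total=3, then (min(total, base) < (step - step)) is true, then base=13, then result=0, then (turn=1), then result=-8, then (pos=0), then result=1, then (turn=2), then result=-7, then (pos=0), then result=2, then (turn=3), then result=-6, then (pos=0), then result=3, then (turn=4), then result=-5, then (pos=0), then result=4, then (turn=5), then result=-4, then (pos=0), then result=5, then (turn=6), then result=-3, then (pos=0), then result=6, then delta=0, then (turn=-1), then delta=0, then (turn=0), then delta=0, then (turn=1), then delta=0, then (turn=2), then delta=0, then (turn=3), then delta=0, then (turn=4), then delta=0, then delta=-9, then returns -21 | revised: total=3, then shift=9, then (min(total, base) < (step - step)) is true, then base=13, then result=0, then (turn=1), then result=-8, then (pos=0), then result=1, then (turn=2), then result=-7, then (pos=0), then result=2, then (turn=3), then result=-6, then (pos=0), then result=3, then (turn=4), then result=-5, then (pos=0), then result=4, then (turn=5), then result=-4, then (pos=0), then result=5, then (turn=6), then result=-3, then (pos=0), then result=6, then delta=0, then (turn=-1), then delta=0, then (turn=0), then delta=0, then (turn=1), then delta=0, then (turn=2), then delta=0, then (turn=3), then delta=0, then (turn=4), then delta=0, then delta=-9, then returns -21 — matching result -21.
An exhaustive pass over the 35 declared inputs shows identical outputs.
verdict: equivalent


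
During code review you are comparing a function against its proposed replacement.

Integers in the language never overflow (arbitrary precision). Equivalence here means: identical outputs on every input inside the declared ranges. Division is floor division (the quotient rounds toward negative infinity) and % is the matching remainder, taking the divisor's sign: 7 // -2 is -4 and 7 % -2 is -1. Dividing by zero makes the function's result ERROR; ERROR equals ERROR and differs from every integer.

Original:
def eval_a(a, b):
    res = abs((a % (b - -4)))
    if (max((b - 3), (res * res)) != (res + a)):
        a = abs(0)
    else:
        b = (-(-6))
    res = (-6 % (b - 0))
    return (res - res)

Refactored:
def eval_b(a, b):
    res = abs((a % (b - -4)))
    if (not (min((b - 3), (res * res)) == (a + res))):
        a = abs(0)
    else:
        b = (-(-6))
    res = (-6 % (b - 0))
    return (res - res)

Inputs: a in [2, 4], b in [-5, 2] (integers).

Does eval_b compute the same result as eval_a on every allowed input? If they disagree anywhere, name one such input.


Consider the input a=2, b=0.
eval_a: res=2, then (max((b - 3), (res * res)) != (res + a)) is false, then b=6, then res=0, then returns 0
eval_b: res=2, then (not (min((b - 3), (res * res)) == (a + res))) is true, then a=0, then a zero divisor aborts: ERROR
0 and ERROR differ, so these are not the same function on this domain.
verdict: not equivalent; witness: a=2, b=0


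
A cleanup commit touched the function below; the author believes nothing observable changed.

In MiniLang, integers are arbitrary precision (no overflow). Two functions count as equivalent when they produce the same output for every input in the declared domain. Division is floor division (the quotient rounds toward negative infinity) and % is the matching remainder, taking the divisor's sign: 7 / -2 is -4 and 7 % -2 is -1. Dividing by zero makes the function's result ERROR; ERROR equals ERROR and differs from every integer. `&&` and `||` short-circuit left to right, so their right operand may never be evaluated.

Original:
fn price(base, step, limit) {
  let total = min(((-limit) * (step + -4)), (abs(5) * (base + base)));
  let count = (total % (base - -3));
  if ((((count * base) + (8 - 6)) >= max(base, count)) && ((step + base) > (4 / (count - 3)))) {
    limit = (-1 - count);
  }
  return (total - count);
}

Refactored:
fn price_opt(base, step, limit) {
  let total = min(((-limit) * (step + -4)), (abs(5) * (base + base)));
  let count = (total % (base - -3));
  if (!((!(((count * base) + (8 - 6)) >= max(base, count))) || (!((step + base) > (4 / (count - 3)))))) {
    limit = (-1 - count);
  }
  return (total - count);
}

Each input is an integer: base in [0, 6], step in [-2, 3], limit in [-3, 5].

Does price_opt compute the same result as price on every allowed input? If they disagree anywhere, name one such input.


The two versions differ — the changes include boolean connective usage differs.
As a probe, take base=2, step=2, limit=4: price runs total=8, then count=3, then a zero divisor aborts: ERROR; price_opt runs total=8, then count=3, then a zero divisor aborts: ERROR; both end at ERROR.
An exhaustive pass over the 378 declared inputs shows identical outputs.
verdict: equivalent


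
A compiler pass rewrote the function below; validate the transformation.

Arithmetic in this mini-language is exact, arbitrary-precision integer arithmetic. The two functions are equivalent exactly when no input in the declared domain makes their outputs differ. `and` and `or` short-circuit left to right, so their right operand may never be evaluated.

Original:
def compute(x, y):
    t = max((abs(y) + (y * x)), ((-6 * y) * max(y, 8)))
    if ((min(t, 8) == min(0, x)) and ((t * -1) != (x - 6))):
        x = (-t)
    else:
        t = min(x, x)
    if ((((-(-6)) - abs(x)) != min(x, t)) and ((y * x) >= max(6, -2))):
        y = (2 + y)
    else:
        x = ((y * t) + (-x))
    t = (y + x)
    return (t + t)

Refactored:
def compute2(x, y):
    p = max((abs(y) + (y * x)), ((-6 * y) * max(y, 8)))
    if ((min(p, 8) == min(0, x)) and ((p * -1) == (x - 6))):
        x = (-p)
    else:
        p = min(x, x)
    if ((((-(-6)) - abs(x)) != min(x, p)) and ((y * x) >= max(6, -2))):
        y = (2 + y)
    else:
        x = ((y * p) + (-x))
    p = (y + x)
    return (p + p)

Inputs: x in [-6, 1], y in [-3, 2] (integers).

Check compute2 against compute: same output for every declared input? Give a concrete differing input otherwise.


Input x=-2, y=2: -8 from compute versus 0 from compute2.
verdict: not equivalent; witness: x=-2, y=2


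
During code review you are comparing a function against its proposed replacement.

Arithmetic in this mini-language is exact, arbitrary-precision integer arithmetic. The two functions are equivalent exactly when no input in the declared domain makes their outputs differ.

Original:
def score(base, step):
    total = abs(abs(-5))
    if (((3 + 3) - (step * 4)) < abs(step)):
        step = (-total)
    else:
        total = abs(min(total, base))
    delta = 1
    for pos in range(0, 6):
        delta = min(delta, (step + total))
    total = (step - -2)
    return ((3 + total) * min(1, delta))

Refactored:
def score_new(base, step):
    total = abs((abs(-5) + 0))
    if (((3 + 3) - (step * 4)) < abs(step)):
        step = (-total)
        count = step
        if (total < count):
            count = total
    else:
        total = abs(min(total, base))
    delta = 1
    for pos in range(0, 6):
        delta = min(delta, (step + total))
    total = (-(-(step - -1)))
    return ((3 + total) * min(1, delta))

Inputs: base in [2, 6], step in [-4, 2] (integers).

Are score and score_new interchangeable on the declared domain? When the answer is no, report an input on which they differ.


Run the pair on base=2, step=-4.
score: total=5, then (((3 + 3) - (step * 4)) < abs(step)) is false, then total=2, then delta=1, then (pos=0), then delta=-2, then (pos=1), then delta=-2, then (pos=2), then delta=-2, then (pos=3), then delta=-2, then (pos=4), then delta=-2, then (pos=5), then delta=-2, then total=-2, then returns -2
score_new: total=5, then (((3 + 3) - (step * 4)) < abs(step)) is false, then total=2, then delta=1, then (pos=0), then delta=-2, then (pos=1), then delta=-2, then (pos=2), then delta=-2, then (pos=3), then delta=-2, then (pos=4), then delta=-2, then (pos=5), then delta=-2, then total=-3, then returns 0
-2 against 0: the behavior changed.
verdict: not equivalent; witness: base=2, step=-4


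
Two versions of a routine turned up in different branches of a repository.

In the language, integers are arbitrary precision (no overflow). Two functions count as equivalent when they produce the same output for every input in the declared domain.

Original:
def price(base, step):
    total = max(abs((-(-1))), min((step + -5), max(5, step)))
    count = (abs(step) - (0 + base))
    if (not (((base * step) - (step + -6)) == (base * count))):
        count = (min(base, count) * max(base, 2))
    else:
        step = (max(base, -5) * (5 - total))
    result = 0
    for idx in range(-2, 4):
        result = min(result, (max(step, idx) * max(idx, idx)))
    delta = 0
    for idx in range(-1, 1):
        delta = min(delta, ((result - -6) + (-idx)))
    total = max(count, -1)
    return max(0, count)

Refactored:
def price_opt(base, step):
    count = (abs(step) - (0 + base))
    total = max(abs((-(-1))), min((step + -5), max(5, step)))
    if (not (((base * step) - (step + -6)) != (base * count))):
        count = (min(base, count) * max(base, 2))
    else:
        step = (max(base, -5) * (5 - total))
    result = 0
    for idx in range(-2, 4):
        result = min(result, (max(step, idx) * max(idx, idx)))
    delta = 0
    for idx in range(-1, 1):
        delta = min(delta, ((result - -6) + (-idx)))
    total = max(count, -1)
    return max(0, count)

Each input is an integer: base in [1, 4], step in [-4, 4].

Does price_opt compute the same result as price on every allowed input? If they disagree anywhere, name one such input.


The rewrite breaks on base=1, step=-4, where the results are 2 and 3.
price: total=1, then count=3, then (not (((base * step) - (step + -6)) == (base * count))) is true, then count=2, then result=0, then (idx=-2), then result=0, then (idx=-1), then result=0, then (idx=0), then result=0, then (idx=1), then result=0, then (idx=2), then result=0, then (idx=3), then result=0, then delta=0, then (idx=-1), then delta=0, then (idx=0), then delta=0, then total=2, then returns 2
price_opt: count=3, then total=1, then (not (((base * step) - (step + -6)) != (base * count))) is false, then step=4, then result=0, then (idx=-2), then result=-8, then (idx=-1), then result=-8, then (idx=0), then result=-8, then (idx=1), then result=-8, then (idx=2), then result=-8, then (idx=3), then result=-8, then delta=0, then (idx=-1), then delta=-1, then (idx=0), then delta=-2, then total=3, then returns 3
verdict: not equivalent; witness: base=1, step=-4


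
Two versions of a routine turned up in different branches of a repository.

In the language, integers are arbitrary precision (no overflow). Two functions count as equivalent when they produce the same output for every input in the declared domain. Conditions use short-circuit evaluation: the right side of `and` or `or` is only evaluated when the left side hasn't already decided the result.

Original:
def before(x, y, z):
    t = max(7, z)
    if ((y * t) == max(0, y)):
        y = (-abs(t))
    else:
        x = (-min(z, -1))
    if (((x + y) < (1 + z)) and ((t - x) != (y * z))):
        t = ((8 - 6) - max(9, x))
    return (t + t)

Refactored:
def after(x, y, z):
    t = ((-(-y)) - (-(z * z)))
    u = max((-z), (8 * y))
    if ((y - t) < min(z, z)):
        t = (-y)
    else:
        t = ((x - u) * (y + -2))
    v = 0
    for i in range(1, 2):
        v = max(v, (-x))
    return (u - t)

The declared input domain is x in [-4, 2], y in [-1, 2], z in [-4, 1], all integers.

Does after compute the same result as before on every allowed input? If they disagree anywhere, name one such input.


Evaluate both at x=-4, y=-1, z=-4.
before: t = 7; ((y * t) == max(0, y)) -> false; x = 4; (((x + y) < (1 + z)) and ((t - x) != (y * z))) -> false; return 14
after: t = 15; u = 4; ((y - t) < min(z, z)) -> true; t = 1; v = 0; [i=1]; v = 4; return 3
14 and 3 differ, so these are not the same function on this domain.
verdict: not equivalent; witness: x=-4, y=-1, z=-4


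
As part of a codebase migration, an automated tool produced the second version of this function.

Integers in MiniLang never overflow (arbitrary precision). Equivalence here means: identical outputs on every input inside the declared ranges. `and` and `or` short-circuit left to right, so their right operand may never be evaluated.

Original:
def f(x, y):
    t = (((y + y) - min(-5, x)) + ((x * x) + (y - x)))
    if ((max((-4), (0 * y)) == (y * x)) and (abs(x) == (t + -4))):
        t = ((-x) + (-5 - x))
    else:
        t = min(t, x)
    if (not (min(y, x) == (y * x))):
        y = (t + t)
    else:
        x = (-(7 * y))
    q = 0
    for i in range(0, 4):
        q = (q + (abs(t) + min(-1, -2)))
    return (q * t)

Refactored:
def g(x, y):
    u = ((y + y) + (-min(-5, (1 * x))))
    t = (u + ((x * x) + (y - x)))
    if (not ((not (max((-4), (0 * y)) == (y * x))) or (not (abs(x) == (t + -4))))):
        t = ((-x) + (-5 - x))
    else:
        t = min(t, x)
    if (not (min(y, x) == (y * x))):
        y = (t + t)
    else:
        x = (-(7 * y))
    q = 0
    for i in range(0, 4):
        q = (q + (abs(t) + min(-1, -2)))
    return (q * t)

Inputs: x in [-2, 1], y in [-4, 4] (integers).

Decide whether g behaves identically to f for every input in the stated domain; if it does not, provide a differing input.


Side by side, the visible changes include: arithmetic usage differs; and local variable names differ; and statement counts differ; and boolean connective usage differs; and constant usage differs.
Tracing x=0, y=-4: f: t = -7; ((max((-4), (0 * y)) == (y * x)) and (abs(x) == (t + -4))) -> false; t = -7; (not (min(y, x) == (y * x))) -> true; y = -14; q = 0; [i=0]; q = 5; [i=1]; q = 10; [i=2]; q = 15; [i=3]; q = 20; return -140 | g: u = -3; t = -7; (not ((not (max((-4), (0 * y)) == (y * x))) or (not (abs(x) == (t + -4))))) -> false; t = -7; (not (min(y, x) == (y * x))) -> true; y = -14; q = 0; [i=0]; q = 5; [i=1]; q = 10; [i=2]; q = 15; [i=3]; q = 20; return -140 — matching result -140.
Sweeping the whole domain (36 inputs) finds no disagreement.
verdict: equivalent


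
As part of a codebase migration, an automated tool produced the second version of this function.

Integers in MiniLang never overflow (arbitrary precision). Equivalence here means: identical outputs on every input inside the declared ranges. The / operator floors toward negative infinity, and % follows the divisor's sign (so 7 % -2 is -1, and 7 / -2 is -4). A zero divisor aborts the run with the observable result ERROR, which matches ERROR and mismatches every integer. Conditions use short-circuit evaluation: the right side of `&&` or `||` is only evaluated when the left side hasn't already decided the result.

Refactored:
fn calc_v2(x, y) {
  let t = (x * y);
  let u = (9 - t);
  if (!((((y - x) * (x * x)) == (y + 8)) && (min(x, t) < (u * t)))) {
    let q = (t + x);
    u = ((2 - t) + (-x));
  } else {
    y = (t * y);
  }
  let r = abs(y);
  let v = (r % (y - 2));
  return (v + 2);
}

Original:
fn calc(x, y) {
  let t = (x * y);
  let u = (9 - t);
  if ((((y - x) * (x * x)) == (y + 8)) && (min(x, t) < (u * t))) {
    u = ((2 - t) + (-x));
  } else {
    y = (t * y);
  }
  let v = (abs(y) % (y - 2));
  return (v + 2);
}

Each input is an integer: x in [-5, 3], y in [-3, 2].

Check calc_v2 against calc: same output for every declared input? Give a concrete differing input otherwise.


Take x=-5, y=1.
calc: t = -5; u = 14; ((((y - x) * (x * x)) == (y + 8)) && (min(x, t) < (u * t))) -> false; y = -5; v = -2; return 0
calc_v2: t = -5; u = 14; (!((((y - x) * (x * x)) == (y + 8)) && (min(x, t) < (u * t)))) -> true; q = -10; u = 12; r = 1; v = 0; return 2
0 and 2 differ, so these are not the same function on this domain.
verdict: not equivalent; witness: x=-5, y=1


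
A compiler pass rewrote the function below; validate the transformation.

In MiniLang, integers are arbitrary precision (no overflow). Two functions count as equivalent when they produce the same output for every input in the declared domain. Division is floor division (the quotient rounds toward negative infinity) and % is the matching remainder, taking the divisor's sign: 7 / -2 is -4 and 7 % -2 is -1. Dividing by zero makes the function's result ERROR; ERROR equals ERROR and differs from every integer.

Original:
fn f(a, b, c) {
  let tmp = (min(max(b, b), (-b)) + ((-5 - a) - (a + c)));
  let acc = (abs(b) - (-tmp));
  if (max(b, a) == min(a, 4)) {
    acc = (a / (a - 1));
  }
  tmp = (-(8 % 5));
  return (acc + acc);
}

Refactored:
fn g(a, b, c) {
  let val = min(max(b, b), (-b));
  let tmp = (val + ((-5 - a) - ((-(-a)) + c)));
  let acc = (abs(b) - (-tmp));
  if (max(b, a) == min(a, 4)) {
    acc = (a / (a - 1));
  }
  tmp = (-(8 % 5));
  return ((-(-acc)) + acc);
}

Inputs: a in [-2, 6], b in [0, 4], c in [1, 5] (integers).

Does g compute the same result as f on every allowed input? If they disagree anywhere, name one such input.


Reading the diff, among the changes: local variable names differ, statement counts differ.
Spot check at a=2, b=4, c=4 — f: tmp = -17; acc = -13; (max(b, a) == min(a, 4)) -> false; tmp = -3; return -26. g: val = -4; tmp = -17; acc = -13; (max(b, a) == min(a, 4)) -> false; tmp = -3; return -26. Both give -26.
Checked all 225 inputs in the declared domain: the outputs agree on every one.
verdict: equivalent


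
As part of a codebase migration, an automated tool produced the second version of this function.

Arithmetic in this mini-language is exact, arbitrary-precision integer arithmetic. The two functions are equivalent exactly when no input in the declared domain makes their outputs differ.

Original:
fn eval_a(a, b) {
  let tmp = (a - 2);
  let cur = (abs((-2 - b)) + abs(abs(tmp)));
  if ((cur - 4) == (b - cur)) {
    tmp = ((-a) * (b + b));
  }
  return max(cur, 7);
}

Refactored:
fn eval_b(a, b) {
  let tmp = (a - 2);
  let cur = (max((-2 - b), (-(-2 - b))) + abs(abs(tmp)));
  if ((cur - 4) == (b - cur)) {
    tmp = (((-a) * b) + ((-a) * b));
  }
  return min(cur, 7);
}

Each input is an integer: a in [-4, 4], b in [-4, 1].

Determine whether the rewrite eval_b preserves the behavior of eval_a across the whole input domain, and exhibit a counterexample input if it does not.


The rewrite breaks on a=-4, b=-4, where the results are 8 and 7.
eval_a: tmp = -6; cur = 8; ((cur - 4) == (b - cur)) -> false; return 8
eval_b: tmp = -6; cur = 8; ((cur - 4) == (b - cur)) -> false; return 7
verdict: not equivalent; witness: a=-4, b=-4


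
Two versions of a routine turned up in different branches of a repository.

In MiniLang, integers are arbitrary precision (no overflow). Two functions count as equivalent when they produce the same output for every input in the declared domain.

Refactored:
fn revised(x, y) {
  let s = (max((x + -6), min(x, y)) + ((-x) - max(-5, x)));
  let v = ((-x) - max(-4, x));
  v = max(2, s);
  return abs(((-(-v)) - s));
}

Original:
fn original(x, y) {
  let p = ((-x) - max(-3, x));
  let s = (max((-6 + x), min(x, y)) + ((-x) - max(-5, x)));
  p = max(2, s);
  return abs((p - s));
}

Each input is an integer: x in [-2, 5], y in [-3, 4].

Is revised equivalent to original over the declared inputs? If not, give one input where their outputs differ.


Equivalent. The suspicious edit (`-3` became `-4`) never changes the result for any input inside the declared domain.
Every one of the 64 inputs gives matching results.
As a probe, take x=0, y=-2: original runs p = 0; s = -2; p = 2; return 4; revised runs s = -2; v = 0; v = 2; return 4; both end at 4.
verdict: equivalent


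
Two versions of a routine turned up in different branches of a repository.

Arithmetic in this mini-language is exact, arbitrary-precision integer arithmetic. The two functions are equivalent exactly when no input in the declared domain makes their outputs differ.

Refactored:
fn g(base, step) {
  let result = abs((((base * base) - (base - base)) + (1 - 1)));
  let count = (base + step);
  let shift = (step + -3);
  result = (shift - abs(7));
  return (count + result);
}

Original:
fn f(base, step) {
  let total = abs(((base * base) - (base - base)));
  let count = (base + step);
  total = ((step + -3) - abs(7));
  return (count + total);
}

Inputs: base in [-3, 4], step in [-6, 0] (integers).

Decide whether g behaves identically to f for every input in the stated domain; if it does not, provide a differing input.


Although statement counts differ, plus local variable names differ, plus constant usage differs, plus arithmetic usage differs, 56/56 inputs agree.
verdict: equivalent


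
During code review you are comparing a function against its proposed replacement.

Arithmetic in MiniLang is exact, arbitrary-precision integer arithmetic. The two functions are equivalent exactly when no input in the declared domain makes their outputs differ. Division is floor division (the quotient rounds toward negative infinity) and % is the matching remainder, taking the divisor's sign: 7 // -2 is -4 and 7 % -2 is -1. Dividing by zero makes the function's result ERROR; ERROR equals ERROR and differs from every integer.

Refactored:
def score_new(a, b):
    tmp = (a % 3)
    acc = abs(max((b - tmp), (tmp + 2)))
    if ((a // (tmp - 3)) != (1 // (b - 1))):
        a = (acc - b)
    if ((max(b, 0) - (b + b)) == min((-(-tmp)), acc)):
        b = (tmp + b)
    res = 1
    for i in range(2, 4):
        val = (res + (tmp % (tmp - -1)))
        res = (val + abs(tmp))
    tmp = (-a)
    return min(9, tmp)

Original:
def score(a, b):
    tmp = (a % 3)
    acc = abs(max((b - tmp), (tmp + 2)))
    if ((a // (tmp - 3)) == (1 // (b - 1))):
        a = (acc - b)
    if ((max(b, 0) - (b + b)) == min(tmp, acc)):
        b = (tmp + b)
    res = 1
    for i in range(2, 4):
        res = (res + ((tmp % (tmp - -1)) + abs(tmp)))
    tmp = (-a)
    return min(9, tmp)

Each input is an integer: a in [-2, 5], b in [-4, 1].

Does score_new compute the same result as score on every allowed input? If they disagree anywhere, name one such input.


The rewrite breaks on a=-2, b=-4, where the results are 2 and -7.
score: tmp=1, then acc=3, then ((a // (tmp - 3)) == (1 // (b - 1))) is false, then ((max(b, 0) - (b + b)) == min(tmp, acc)) is false, then res=1, then (i=2), then res=3, then (i=3), then res=5, then tmp=2, then returns 2
score_new: tmp=1, then acc=3, then ((a // (tmp - 3)) != (1 // (b - 1))) is true, then a=7, then ((max(b, 0) - (b + b)) == min((-(-tmp)), acc)) is false, then res=1, then (i=2), then val=2, then res=3, then (i=3), then val=4, then res=5, then tmp=-7, then returns -7
verdict: not equivalent; witness: a=-2, b=-4


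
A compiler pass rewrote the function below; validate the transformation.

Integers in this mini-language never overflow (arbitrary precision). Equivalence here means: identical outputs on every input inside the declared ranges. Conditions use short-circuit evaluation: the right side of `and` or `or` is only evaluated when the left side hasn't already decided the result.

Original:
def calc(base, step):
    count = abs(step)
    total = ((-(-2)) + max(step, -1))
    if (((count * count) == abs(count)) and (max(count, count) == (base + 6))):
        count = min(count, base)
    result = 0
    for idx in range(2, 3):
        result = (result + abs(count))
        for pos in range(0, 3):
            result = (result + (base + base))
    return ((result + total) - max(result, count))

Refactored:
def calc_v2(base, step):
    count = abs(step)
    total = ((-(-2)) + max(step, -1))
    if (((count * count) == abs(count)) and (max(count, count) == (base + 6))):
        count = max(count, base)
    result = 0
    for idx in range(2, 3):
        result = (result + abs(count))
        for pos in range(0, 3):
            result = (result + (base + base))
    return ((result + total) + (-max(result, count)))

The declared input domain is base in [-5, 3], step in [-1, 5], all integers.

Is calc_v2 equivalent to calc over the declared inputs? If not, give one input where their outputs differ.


Input base=-5, step=-1: -19 from calc versus -29 from calc_v2.
verdict: not equivalent; witness: base=-5, step=-1


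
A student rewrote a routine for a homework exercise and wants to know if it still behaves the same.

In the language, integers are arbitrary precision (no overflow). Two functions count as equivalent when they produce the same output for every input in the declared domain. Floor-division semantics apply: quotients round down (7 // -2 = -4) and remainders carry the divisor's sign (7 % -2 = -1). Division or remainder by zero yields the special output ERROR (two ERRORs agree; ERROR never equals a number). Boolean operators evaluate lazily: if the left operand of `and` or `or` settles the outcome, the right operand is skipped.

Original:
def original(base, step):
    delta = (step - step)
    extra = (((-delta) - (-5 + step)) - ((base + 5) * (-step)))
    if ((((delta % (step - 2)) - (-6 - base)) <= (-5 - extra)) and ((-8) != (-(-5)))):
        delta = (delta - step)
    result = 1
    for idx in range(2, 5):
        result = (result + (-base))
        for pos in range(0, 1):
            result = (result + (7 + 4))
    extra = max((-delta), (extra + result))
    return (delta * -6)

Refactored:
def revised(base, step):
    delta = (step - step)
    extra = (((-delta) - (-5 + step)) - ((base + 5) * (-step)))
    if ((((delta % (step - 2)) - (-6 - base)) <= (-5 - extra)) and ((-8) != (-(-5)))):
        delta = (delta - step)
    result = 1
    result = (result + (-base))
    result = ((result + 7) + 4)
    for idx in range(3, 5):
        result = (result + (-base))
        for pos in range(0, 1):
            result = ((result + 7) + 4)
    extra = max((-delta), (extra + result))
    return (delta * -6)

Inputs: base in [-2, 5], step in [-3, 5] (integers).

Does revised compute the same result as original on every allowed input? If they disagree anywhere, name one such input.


Comparing the listings, the differences include: constant usage differs, plus statement counts differ, plus loop structure differs, plus arithmetic usage differs.
Spot check at base=2, step=2 — original: delta becomes 0; next extra becomes 17; next hits division by zero so the output is ERROR. revised: delta becomes 0; next extra becomes 17; next hits division by zero so the output is ERROR. Both give ERROR.
Across all 72 domain points the two functions coincide.
verdict: equivalent


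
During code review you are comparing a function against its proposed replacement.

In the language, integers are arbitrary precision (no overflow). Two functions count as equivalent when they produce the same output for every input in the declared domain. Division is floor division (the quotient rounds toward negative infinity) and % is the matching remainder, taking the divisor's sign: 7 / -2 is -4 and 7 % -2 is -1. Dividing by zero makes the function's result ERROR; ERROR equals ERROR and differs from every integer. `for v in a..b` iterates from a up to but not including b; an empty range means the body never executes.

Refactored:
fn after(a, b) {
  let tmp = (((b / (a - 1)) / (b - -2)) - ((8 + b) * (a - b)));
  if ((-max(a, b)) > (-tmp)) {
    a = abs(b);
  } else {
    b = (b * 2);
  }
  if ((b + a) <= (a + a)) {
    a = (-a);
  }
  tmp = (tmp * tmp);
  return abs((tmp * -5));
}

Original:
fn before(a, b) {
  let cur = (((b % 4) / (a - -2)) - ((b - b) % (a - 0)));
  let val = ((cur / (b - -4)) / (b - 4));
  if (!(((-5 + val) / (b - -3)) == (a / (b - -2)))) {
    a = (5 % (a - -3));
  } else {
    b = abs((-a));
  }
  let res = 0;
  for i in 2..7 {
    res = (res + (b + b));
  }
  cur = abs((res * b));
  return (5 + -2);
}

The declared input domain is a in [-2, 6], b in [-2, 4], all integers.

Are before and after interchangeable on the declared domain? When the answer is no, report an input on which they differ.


These are not equivalent — on a=-2, b=-1 the outputs split (ERROR vs 245).
before: a zero divisor aborts: ERROR
after: tmp=7, then ((-max(a, b)) > (-tmp)) is true, then a=1, then ((b + a) <= (a + a)) is true, then a=-1, then tmp=49, then returns 245
verdict: not equivalent; witness: a=-2, b=-1


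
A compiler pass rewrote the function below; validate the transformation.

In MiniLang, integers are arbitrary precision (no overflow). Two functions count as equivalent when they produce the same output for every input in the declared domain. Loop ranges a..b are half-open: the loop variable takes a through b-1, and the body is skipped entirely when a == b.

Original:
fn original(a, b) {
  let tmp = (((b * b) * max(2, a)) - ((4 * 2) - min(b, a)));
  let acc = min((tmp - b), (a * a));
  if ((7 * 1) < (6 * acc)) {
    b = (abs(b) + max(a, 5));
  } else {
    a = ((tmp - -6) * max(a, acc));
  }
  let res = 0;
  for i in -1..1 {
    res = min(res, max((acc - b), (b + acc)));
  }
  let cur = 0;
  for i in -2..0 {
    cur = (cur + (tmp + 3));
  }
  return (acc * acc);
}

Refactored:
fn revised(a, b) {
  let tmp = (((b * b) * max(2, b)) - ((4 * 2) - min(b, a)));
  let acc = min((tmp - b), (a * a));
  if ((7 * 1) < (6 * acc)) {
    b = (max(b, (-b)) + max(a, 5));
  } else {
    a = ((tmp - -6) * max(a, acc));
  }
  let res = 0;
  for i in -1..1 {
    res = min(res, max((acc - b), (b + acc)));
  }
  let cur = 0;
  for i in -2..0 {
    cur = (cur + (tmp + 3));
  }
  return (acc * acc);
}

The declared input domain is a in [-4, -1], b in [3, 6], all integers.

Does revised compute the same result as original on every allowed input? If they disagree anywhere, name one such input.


Take a=-4, b=3.
original: tmp = 6; acc = 3; ((7 * 1) < (6 * acc)) -> true; b = 8; res = 0; [i=-1]; res = 0; [i=0]; res = 0; cur = 0; [i=-2]; cur = 9; [i=-1]; cur = 18; return 9
revised: tmp = 15; acc = 12; ((7 * 1) < (6 * acc)) -> true; b = 8; res = 0; [i=-1]; res = 0; [i=0]; res = 0; cur = 0; [i=-2]; cur = 18; [i=-1]; cur = 36; return 144
9 != 144, so the rewrite changes behavior.
verdict: not equivalent; witness: a=-4, b=3


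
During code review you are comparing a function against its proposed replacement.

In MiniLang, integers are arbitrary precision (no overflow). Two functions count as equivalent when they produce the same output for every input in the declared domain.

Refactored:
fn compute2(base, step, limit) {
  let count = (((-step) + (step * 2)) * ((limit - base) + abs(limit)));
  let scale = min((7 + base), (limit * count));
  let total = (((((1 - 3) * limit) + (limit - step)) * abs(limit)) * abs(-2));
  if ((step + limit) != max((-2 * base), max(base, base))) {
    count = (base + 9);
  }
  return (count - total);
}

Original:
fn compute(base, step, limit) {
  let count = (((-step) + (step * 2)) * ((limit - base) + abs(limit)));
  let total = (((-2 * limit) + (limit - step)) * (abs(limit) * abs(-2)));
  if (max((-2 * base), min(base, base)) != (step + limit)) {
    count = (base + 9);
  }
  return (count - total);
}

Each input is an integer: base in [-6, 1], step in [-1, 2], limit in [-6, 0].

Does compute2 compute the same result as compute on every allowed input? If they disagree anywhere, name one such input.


Equivalent. The edit looks behavioral (`min(base, base)` became `max(base, base)`), but over these ranges it never changes the outcome.
Every one of the 224 inputs gives matching results.
Spot check at base=-2, step=1, limit=-4 — compute: count=2, then total=24, then (max((-2 * base), min(base, base)) != (step + limit)) is true, then count=7, then returns -17. compute2: count=2, then scale=-8, then total=24, then ((step + limit) != max((-2 * base), max(base, base))) is true, then count=7, then returns -17. Both give -17.
verdict: equivalent


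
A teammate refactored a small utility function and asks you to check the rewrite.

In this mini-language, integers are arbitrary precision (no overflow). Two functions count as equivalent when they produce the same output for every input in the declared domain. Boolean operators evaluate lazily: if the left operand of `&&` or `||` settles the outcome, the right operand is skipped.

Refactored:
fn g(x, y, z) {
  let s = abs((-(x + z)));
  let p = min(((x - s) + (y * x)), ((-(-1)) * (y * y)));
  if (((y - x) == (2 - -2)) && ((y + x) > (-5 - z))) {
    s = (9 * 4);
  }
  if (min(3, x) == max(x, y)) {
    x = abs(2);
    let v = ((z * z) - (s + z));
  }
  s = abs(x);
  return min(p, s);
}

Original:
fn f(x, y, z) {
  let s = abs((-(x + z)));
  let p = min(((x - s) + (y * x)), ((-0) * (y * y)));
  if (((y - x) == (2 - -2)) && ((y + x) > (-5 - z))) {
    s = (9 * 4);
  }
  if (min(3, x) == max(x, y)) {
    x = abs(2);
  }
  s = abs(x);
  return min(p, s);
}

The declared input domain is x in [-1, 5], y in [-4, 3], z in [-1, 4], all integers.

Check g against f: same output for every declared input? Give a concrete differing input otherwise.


Take x=-1, y=-4, z=-1.
f: s=2, then p=0, then (((y - x) == (2 - -2)) && ((y + x) > (-5 - z))) is false, then (min(3, x) == max(x, y)) is true, then x=2, then s=2, then returns 0
g: s=2, then p=1, then (((y - x) == (2 - -2)) && ((y + x) > (-5 - z))) is false, then (min(3, x) == max(x, y)) is true, then x=2, then v=0, then s=2, then returns 1
0 against 1: the behavior changed.
verdict: not equivalent; witness: x=-1, y=-4, z=-1
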